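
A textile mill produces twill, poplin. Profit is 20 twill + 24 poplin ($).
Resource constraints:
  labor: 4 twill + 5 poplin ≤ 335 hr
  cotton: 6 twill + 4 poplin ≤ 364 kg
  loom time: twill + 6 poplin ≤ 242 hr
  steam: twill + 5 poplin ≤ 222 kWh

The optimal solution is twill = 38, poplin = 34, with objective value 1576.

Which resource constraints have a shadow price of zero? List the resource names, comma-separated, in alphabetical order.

labor: 322/335 (slack 13)
cotton: 364/364 (binding)
loom time: 242/242 (binding)
steam: 208/222 (slack 14)
By complementary slackness, a constraint with positive slack has shadow price 0 → labor, steam.

labor, steam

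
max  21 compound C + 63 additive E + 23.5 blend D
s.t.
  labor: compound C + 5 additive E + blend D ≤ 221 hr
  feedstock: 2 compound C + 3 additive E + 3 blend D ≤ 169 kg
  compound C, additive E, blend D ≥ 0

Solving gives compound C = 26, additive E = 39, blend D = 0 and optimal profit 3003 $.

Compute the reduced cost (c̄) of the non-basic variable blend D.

Check each constraint at x*: labor 221/221 (tight); feedstock 169/169 (tight).
From A_Bᵀ y = c: 1·y_labor + 2·y_feedstock = 21; 5·y_labor + 3·y_feedstock = 63.
Solving: y_labor = 9, y_feedstock = 6.
Reduced cost of blend D: c₃ − yᵀa₃ = 23.5 − (9·1 + 6·3) = 23.5 − 27 = -3.5.

-3.5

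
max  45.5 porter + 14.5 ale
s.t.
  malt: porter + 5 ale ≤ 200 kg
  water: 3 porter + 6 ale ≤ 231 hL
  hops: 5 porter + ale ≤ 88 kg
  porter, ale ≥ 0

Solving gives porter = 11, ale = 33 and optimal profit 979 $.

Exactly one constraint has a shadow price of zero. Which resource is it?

malt

malt: 176/200 (slack 24)
water: 231/231 (binding)
hops: 88/88 (binding)
By complementary slackness, a constraint with positive slack has shadow price 0 → malt.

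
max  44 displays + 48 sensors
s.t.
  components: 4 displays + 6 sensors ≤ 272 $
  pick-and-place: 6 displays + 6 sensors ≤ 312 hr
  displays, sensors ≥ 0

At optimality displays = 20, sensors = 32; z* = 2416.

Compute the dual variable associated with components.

At the optimum: components uses 272 of 272 (binding); pick-and-place uses 312 of 312 (binding).
Dual feasibility on the basic columns requires 4·y_components + 6·y_pick-and-place = 44, 6·y_components + 6·y_pick-and-place = 48.
Solving: y_components = 2, y_pick-and-place = 6.
Shadow price of components = 2.

2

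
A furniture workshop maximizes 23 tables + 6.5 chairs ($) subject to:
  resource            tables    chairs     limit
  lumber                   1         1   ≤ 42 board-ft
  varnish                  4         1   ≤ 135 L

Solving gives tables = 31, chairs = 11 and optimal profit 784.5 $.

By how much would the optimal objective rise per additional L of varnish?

At the optimum: lumber uses 42 of 42 (binding); varnish uses 135 of 135 (binding).
From A_Bᵀ y = c: 1·y_lumber + 4·y_varnish = 23; 1·y_lumber + 1·y_varnish = 6.5.
This yields shadow prices y_lumber = 1, y_varnish = 5.5.
Shadow price of varnish = 5.5.

5.5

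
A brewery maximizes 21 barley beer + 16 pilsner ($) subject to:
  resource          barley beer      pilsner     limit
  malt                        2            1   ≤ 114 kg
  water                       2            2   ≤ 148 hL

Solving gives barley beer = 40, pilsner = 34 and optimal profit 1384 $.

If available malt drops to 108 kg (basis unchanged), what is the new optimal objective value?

1354

Both malt and water are binding at x*.
The binding rows give the dual system: 2·y_malt + 2·y_water = 21 and 1·y_malt + 2·y_water = 16.
This yields shadow prices y_malt = 5, y_water = 5.5.
Δz = y_malt·Δb = 5 × (-6) = -30, so new z* = 1384 − 30 = 1354.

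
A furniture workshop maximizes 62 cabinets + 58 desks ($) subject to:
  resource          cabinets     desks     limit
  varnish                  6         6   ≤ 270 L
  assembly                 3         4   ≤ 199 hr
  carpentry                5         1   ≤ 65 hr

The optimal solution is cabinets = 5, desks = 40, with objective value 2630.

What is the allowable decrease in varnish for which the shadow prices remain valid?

Binding constraints: varnish, carpentry. The basis is B = [[6,6],[5,1]] with det -24.
Per unit decrease in varnish, x* moves by d = (0.0417, -0.2083).
The basis stays optimal until desks reaches 0; allowable decrease = 192 L.

192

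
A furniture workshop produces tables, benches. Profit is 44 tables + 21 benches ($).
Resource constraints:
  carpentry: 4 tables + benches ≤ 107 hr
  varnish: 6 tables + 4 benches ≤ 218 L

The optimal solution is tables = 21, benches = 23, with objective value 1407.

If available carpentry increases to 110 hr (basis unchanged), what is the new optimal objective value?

1422

Check each constraint at x*: carpentry 107/107 (tight); varnish 218/218 (tight).
Dual feasibility on the basic columns requires 4·y_carpentry + 6·y_varnish = 44, 1·y_carpentry + 4·y_varnish = 21.
Solving: y_carpentry = 5, y_varnish = 4.
Δz = y_carpentry·Δb = 5 × (3) = 15, so new z* = 1407 + 15 = 1422.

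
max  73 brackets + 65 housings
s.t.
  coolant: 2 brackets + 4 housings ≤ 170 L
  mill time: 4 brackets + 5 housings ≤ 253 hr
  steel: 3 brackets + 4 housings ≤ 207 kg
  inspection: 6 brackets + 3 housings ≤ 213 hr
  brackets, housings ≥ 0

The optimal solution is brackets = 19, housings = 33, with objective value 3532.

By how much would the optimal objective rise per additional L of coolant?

Binding: coolant and inspection. Non-binding: mill time (12 unused), steel (18 unused).
Since mill time, steel are not tight, their duals are 0.
The binding rows give the dual system: 2·y_coolant + 6·y_inspection = 73 and 4·y_coolant + 3·y_inspection = 65.
Solving: y_coolant = 9.5, y_inspection = 9.
Shadow price of coolant = 9.5.

9.5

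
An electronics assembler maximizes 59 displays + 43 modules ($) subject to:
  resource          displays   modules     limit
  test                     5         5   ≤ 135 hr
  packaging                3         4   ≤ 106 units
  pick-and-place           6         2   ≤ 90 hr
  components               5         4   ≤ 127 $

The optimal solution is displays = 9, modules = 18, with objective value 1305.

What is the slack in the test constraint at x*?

0

test used = 5·9 + 5·18 = 135; slack = 135 − 135 = 0.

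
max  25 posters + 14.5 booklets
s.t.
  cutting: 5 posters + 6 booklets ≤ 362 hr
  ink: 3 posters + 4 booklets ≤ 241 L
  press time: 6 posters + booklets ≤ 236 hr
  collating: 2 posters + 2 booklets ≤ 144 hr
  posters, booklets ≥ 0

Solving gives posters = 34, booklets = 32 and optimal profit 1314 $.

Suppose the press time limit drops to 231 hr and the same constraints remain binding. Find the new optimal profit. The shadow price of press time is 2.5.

Δb = -5, so new z* = 1314 + (2.5)·(-5) = 1314 − 12.5 = 1301.5.

1301.5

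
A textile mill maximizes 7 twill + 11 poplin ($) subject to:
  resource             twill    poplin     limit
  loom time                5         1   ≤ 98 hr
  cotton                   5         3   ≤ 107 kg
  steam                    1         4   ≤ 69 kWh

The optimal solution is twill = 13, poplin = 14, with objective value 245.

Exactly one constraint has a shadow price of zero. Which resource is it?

loom time: 79/98 (slack 19)
cotton: 107/107 (binding)
steam: 69/69 (binding)
By complementary slackness, a constraint with positive slack has shadow price 0 → loom time.

loom time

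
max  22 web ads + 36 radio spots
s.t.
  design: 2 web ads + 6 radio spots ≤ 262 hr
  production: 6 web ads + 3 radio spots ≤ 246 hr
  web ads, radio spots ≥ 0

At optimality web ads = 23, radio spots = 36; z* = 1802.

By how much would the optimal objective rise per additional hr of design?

At the optimum: design uses 262 of 262 (binding); production uses 246 of 246 (binding).
The binding rows give the dual system: 2·y_design + 6·y_production = 22 and 6·y_design + 3·y_production = 36.
This yields shadow prices y_design = 5, y_production = 2.
Shadow price of design = 5.

5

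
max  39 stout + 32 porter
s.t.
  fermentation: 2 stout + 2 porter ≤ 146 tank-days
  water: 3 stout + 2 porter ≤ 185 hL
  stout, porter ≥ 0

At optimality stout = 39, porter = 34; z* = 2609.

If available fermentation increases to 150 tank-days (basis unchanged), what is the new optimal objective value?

2645

Both fermentation and water are binding at x*.
From A_Bᵀ y = c: 2·y_fermentation + 3·y_water = 39; 2·y_fermentation + 2·y_water = 32.
This yields shadow prices y_fermentation = 9, y_water = 7.
Δz = y_fermentation·Δb = 9 × (4) = 36, so new z* = 2609 + 36 = 2645.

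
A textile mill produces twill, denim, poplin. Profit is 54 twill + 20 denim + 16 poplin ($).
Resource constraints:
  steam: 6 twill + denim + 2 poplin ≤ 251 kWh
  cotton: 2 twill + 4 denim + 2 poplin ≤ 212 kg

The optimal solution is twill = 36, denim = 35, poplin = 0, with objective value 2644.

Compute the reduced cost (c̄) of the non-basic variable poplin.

Check each constraint at x*: steam 251/251 (tight); cotton 212/212 (tight).
Dual feasibility on the basic columns requires 6·y_steam + 2·y_cotton = 54, 1·y_steam + 4·y_cotton = 20.
Solving: y_steam = 8, y_cotton = 3.
Reduced cost of poplin: c₃ − yᵀa₃ = 16 − (8·2 + 3·2) = 16 − 22 = -6.

-6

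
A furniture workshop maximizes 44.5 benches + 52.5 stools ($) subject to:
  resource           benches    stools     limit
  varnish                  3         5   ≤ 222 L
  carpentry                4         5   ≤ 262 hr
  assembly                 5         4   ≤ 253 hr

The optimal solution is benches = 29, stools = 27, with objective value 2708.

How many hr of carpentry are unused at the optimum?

11

carpentry used = 4·29 + 5·27 = 251; slack = 262 − 251 = 11.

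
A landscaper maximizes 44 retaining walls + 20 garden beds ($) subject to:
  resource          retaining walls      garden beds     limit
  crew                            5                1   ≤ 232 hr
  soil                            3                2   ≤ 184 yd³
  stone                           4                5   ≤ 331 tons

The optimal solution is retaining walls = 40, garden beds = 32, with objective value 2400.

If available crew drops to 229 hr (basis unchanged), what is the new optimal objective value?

2388

Check each constraint at x*: crew 232/232 (tight); soil 184/184 (tight); stone 320/331 (slack 11).
Since stone is not tight, its dual is 0.
From A_Bᵀ y = c: 5·y_crew + 3·y_soil = 44; 1·y_crew + 2·y_soil = 20.
This yields shadow prices y_crew = 4, y_soil = 8.
Δz = y_crew·Δb = 4 × (-3) = -12, so new z* = 2400 − 12 = 2388.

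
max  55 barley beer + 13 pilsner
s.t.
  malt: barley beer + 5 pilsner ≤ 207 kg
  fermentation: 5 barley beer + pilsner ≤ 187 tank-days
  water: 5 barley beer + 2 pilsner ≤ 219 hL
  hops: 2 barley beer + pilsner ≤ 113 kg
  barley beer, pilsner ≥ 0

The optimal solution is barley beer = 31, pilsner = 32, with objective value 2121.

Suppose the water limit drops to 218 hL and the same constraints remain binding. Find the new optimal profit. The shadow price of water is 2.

Δb = -1, so new z* = 2121 + (2)·(-1) = 2121 − 2 = 2119.

2119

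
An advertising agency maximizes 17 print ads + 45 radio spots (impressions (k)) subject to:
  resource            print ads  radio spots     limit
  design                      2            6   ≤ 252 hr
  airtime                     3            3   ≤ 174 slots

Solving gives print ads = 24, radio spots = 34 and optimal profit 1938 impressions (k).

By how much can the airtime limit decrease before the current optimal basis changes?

48

Binding constraints: design, airtime. The basis is B = [[2,6],[3,3]] with det -12.
Per unit decrease in airtime, x* moves by d = (-0.5, 0.1667).
The basis stays optimal until print ads reaches 0; allowable decrease = 48 slots.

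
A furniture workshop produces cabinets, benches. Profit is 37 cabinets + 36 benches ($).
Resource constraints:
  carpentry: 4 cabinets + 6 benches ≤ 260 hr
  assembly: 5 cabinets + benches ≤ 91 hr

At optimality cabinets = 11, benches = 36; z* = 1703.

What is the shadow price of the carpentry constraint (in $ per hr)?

5.5

At the optimum: carpentry uses 260 of 260 (binding); assembly uses 91 of 91 (binding).
From A_Bᵀ y = c: 4·y_carpentry + 5·y_assembly = 37; 6·y_carpentry + 1·y_assembly = 36.
This yields shadow prices y_carpentry = 5.5, y_assembly = 3.
Shadow price of carpentry = 5.5.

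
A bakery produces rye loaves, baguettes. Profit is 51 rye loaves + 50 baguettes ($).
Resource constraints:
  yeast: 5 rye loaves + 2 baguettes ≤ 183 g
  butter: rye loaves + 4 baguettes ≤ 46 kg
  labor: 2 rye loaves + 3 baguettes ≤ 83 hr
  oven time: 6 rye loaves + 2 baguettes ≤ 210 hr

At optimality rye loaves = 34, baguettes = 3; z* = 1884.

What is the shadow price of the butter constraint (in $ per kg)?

Check each constraint at x*: yeast 176/183 (slack 7); butter 46/46 (tight); labor 77/83 (slack 6); oven time 210/210 (tight).
Since yeast, labor are not tight, their duals are 0.
From A_Bᵀ y = c: 1·y_butter + 6·y_oven time = 51; 4·y_butter + 2·y_oven time = 50.
This yields shadow prices y_butter = 9, y_oven time = 7.
Shadow price of butter = 9.

9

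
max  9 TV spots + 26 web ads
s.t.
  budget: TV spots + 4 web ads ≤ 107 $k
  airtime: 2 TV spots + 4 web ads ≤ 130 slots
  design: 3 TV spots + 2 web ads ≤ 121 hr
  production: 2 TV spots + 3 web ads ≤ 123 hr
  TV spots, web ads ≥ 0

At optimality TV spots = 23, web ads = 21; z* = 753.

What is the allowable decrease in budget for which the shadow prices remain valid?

Binding constraints: budget, airtime. The basis is B = [[1,4],[2,4]] with det -4.
Per unit decrease in budget, x* moves by d = (1, -0.5).
The basis stays optimal until design becomes binding; allowable decrease = 5 $k.

5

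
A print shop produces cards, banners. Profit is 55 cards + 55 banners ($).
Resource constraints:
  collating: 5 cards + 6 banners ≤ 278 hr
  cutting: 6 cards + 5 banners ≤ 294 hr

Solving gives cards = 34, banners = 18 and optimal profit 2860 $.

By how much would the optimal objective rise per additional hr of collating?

5

Both collating and cutting are binding at x*.
Dual feasibility on the basic columns requires 5·y_collating + 6·y_cutting = 55, 6·y_collating + 5·y_cutting = 55.
Solving: y_collating = 5, y_cutting = 5.
Shadow price of collating = 5.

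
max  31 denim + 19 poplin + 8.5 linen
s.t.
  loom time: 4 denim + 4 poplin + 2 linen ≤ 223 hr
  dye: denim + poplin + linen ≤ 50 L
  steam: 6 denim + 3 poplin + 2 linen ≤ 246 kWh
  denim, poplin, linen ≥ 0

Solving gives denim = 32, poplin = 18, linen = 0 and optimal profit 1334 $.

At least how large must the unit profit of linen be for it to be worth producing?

15

At the optimum: loom time uses 200 of 223 (slack = 23); dye uses 50 of 50 (binding); steam uses 246 of 246 (binding).
By complementary slackness, y = 0 for the non-binding constraint.
From A_Bᵀ y = c: 1·y_dye + 6·y_steam = 31; 1·y_dye + 3·y_steam = 19.
This yields shadow prices y_dye = 7, y_steam = 4.
linen enters the basis when its profit ≥ yᵀa₃ = 7·1 + 4·2 = 15.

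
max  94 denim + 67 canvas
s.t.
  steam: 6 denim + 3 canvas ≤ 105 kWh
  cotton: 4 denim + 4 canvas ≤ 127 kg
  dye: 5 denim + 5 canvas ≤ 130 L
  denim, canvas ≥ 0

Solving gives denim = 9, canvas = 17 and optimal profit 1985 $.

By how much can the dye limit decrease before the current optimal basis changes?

42.5

Binding constraints: steam, dye. The basis is B = [[6,3],[5,5]] with det 15.
Per unit decrease in dye, x* moves by d = (0.2, -0.4).
The basis stays optimal until canvas reaches 0; allowable decrease = 42.5 L.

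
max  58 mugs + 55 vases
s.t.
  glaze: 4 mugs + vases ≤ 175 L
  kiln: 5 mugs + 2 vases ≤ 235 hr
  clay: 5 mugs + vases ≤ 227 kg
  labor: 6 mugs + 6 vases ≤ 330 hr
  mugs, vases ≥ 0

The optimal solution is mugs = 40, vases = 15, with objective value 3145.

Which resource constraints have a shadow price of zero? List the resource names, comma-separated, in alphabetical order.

clay, kiln

glaze: 175/175 (binding)
kiln: 230/235 (slack 5)
clay: 215/227 (slack 12)
labor: 330/330 (binding)
By complementary slackness, a constraint with positive slack has shadow price 0 → clay, kiln.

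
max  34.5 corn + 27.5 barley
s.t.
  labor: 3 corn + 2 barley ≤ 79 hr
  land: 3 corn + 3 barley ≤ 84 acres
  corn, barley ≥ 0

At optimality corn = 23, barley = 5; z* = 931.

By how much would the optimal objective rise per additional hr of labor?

At the optimum: labor uses 79 of 79 (binding); land uses 84 of 84 (binding).
Dual feasibility on the basic columns requires 3·y_labor + 3·y_land = 34.5, 2·y_labor + 3·y_land = 27.5.
Solving: y_labor = 7, y_land = 4.5.
Shadow price of labor = 7.

7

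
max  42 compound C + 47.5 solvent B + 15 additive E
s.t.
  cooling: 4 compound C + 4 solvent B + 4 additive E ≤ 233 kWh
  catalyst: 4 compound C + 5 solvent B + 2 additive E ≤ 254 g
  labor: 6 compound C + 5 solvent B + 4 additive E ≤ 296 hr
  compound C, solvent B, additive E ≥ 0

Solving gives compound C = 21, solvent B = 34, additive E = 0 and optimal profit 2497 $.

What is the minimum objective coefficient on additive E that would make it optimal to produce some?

Check each constraint at x*: cooling 220/233 (slack 13); catalyst 254/254 (tight); labor 296/296 (tight).
Slack constraints have shadow price 0 (complementary slackness).
Dual feasibility on the basic columns requires 4·y_catalyst + 6·y_labor = 42, 5·y_catalyst + 5·y_labor = 47.5.
This yields shadow prices y_catalyst = 7.5, y_labor = 2.
additive E enters the basis when its profit ≥ yᵀa₃ = 7.5·2 + 2·4 = 23.

23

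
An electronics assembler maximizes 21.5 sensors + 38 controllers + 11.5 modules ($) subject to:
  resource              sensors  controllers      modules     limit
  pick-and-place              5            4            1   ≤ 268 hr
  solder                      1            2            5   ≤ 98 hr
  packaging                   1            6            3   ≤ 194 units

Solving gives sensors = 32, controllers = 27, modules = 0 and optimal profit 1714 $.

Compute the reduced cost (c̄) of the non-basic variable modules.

-4

Check each constraint at x*: pick-and-place 268/268 (tight); solder 86/98 (slack 12); packaging 194/194 (tight).
Slack constraints have shadow price 0 (complementary slackness).
Dual feasibility on the basic columns requires 5·y_pick-and-place + 1·y_packaging = 21.5, 4·y_pick-and-place + 6·y_packaging = 38.
This yields shadow prices y_pick-and-place = 3.5, y_packaging = 4.
Reduced cost of modules: c₃ − yᵀa₃ = 11.5 − (3.5·1 + 4·3) = 11.5 − 15.5 = -4.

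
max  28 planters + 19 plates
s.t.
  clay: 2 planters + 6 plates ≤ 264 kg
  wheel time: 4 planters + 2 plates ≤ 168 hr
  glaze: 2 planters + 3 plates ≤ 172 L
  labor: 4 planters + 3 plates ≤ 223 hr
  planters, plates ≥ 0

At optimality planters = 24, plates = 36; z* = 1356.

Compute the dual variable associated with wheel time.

Binding: clay and wheel time. Non-binding: glaze (16 unused), labor (19 unused).
By complementary slackness, y = 0 for the non-binding constraints.
From A_Bᵀ y = c: 2·y_clay + 4·y_wheel time = 28; 6·y_clay + 2·y_wheel time = 19.
Solving: y_clay = 1, y_wheel time = 6.5.
Shadow price of wheel time = 6.5.

6.5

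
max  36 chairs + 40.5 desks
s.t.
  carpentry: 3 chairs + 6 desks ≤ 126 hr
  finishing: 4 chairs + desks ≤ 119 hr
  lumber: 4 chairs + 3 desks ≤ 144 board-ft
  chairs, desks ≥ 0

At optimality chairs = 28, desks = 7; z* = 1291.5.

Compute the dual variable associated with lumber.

0

Check each constraint at x*: carpentry 126/126 (tight); finishing 119/119 (tight); lumber 133/144 (slack 11).
Since lumber is not tight, its dual is 0.
From A_Bᵀ y = c: 3·y_carpentry + 4·y_finishing = 36; 6·y_carpentry + 1·y_finishing = 40.5.
Solving: y_carpentry = 6, y_finishing = 4.5.
Shadow price of lumber = 0.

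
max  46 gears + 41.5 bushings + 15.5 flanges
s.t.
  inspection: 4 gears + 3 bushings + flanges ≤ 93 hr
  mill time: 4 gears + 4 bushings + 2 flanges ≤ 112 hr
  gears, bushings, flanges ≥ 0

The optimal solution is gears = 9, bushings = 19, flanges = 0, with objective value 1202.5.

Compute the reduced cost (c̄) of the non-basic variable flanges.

At the optimum: inspection uses 93 of 93 (binding); mill time uses 112 of 112 (binding).
From A_Bᵀ y = c: 4·y_inspection + 4·y_mill time = 46; 3·y_inspection + 4·y_mill time = 41.5.
Solving: y_inspection = 4.5, y_mill time = 7.
Reduced cost of flanges: c₃ − yᵀa₃ = 15.5 − (4.5·1 + 7·2) = 15.5 − 18.5 = -3.

-3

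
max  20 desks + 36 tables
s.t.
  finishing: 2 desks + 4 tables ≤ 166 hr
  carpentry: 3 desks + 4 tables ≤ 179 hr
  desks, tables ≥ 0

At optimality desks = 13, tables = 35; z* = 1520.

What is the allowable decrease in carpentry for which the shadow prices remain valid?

Binding constraints: finishing, carpentry. The basis is B = [[2,4],[3,4]] with det -4.
Per unit decrease in carpentry, x* moves by d = (-1, 0.5).
The basis stays optimal until desks reaches 0; allowable decrease = 13 hr.

13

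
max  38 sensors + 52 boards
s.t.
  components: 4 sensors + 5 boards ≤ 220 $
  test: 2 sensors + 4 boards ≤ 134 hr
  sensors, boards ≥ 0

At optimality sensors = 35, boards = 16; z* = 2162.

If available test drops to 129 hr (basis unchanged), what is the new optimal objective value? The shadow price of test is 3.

2147

Δb = -5, so new z* = 2162 + (3)·(-5) = 2162 − 15 = 2147.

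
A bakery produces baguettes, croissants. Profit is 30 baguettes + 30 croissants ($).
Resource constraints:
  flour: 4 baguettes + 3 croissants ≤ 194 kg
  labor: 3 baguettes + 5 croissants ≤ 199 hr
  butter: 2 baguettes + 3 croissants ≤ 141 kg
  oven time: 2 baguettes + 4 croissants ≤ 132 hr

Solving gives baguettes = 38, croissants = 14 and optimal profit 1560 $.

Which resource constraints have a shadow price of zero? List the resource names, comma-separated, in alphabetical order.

flour: 194/194 (binding)
labor: 184/199 (slack 15)
butter: 118/141 (slack 23)
oven time: 132/132 (binding)
By complementary slackness, a constraint with positive slack has shadow price 0 → butter, labor.

butter, labor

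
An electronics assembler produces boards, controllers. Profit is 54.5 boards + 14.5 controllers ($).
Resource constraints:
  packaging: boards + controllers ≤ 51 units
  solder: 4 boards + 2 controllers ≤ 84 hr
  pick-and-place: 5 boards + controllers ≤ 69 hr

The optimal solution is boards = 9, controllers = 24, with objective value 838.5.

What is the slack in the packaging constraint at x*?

packaging used = 1·9 + 1·24 = 33; slack = 51 − 33 = 18.

18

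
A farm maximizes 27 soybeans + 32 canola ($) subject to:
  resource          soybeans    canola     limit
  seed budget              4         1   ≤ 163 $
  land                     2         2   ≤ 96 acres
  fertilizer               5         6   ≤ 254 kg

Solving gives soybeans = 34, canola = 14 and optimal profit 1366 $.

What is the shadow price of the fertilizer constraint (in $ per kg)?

5

Check each constraint at x*: seed budget 150/163 (slack 13); land 96/96 (tight); fertilizer 254/254 (tight).
Slack constraints have shadow price 0 (complementary slackness).
The binding rows give the dual system: 2·y_land + 5·y_fertilizer = 27 and 2·y_land + 6·y_fertilizer = 32.
→ y_land = 1 and y_fertilizer = 5.
Shadow price of fertilizer = 5.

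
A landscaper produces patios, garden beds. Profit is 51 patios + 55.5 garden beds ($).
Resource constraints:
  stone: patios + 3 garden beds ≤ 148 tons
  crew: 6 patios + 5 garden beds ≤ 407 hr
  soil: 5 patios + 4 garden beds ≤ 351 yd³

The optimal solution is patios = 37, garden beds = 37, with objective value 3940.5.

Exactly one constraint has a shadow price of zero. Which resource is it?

soil

stone: 148/148 (binding)
crew: 407/407 (binding)
soil: 333/351 (slack 18)
By complementary slackness, a constraint with positive slack has shadow price 0 → soil.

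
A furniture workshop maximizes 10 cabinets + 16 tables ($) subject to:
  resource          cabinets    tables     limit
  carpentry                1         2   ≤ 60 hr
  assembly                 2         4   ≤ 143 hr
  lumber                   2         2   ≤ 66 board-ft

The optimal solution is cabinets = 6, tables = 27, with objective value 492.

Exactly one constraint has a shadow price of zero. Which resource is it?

assembly

carpentry: 60/60 (binding)
assembly: 120/143 (slack 23)
lumber: 66/66 (binding)
By complementary slackness, a constraint with positive slack has shadow price 0 → assembly.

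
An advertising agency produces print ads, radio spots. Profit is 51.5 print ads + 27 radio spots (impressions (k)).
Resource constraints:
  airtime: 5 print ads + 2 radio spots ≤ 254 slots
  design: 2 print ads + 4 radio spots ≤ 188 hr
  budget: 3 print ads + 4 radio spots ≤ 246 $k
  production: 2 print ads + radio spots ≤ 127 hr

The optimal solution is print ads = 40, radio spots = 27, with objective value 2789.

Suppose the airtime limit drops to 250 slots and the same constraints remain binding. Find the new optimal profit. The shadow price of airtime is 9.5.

2751

Δb = -4, so new z* = 2789 + (9.5)·(-4) = 2789 − 38 = 2751.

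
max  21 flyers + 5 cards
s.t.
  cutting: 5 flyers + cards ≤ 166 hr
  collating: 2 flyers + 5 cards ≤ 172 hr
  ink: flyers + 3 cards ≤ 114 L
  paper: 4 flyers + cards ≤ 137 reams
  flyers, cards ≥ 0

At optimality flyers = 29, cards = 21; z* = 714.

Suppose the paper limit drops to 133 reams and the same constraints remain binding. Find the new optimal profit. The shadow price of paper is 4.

698

Δb = -4, so new z* = 714 + (4)·(-4) = 714 − 16 = 698.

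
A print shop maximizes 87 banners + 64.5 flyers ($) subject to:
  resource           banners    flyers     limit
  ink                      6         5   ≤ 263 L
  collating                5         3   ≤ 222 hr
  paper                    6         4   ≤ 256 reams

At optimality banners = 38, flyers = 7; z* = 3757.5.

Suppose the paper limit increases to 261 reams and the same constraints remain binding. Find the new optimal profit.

At the optimum: ink uses 263 of 263 (binding); collating uses 211 of 222 (slack = 11); paper uses 256 of 256 (binding).
By complementary slackness, y = 0 for the non-binding constraint.
Dual feasibility on the basic columns requires 6·y_ink + 6·y_paper = 87, 5·y_ink + 4·y_paper = 64.5.
This yields shadow prices y_ink = 6.5, y_paper = 8.
Δz = y_paper·Δb = 8 × (5) = 40, so new z* = 3757.5 + 40 = 3797.5.

3797.5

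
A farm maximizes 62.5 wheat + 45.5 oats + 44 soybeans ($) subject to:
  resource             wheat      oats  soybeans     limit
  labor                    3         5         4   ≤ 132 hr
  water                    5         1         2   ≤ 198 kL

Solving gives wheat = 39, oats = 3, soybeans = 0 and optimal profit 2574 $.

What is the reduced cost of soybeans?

At the optimum: labor uses 132 of 132 (binding); water uses 198 of 198 (binding).
The binding rows give the dual system: 3·y_labor + 5·y_water = 62.5 and 5·y_labor + 1·y_water = 45.5.
→ y_labor = 7.5 and y_water = 8.
Reduced cost of soybeans: c₃ − yᵀa₃ = 44 − (7.5·4 + 8·2) = 44 − 46 = -2.

-2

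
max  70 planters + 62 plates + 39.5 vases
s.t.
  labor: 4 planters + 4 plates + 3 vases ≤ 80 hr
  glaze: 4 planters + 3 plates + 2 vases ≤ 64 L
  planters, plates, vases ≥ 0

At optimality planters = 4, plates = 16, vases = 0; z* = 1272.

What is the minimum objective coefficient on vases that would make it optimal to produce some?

Both labor and glaze are binding at x*.
The binding rows give the dual system: 4·y_labor + 4·y_glaze = 70 and 4·y_labor + 3·y_glaze = 62.
This yields shadow prices y_labor = 9.5, y_glaze = 8.
vases enters the basis when its profit ≥ yᵀa₃ = 9.5·3 + 8·2 = 44.5.

44.5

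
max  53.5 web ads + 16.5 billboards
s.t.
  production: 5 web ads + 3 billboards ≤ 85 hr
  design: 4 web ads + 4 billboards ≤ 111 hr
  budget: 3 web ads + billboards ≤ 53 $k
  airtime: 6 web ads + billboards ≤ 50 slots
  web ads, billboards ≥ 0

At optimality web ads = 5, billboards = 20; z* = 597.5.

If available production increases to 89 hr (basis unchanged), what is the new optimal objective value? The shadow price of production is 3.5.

611.5

Δb = 4, so new z* = 597.5 + (3.5)·(4) = 597.5 + 14 = 611.5.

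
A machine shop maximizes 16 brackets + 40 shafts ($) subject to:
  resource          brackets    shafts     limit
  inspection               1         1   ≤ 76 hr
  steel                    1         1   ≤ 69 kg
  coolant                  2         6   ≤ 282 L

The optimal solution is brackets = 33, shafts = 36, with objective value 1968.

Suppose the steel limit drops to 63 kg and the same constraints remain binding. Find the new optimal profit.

At the optimum: inspection uses 69 of 76 (slack = 7); steel uses 69 of 69 (binding); coolant uses 282 of 282 (binding).
Slack constraints have shadow price 0 (complementary slackness).
The binding rows give the dual system: 1·y_steel + 2·y_coolant = 16 and 1·y_steel + 6·y_coolant = 40.
This yields shadow prices y_steel = 4, y_coolant = 6.
Δz = y_steel·Δb = 4 × (-6) = -24, so new z* = 1968 − 24 = 1944.

1944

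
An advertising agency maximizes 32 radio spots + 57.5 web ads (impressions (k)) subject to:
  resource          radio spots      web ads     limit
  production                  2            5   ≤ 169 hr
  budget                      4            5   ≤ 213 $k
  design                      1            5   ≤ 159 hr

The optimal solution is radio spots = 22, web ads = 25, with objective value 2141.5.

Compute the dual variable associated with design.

Check each constraint at x*: production 169/169 (tight); budget 213/213 (tight); design 147/159 (slack 12).
Since design is not tight, its dual is 0.
From A_Bᵀ y = c: 2·y_production + 4·y_budget = 32; 5·y_production + 5·y_budget = 57.5.
Solving: y_production = 7, y_budget = 4.5.
Shadow price of design = 0.

0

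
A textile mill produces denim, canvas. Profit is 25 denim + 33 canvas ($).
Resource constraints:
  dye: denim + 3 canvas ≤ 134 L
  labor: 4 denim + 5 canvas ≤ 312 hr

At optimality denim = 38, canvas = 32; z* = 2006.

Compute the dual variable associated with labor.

6

Both dye and labor are binding at x*.
Dual feasibility on the basic columns requires 1·y_dye + 4·y_labor = 25, 3·y_dye + 5·y_labor = 33.
Solving: y_dye = 1, y_labor = 6.
Shadow price of labor = 6.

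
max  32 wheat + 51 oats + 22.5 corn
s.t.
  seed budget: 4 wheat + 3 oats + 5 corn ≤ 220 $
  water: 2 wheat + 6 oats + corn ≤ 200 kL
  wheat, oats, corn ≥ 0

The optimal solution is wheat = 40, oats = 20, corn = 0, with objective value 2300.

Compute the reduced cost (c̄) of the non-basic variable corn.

Both seed budget and water are binding at x*.
The binding rows give the dual system: 4·y_seed budget + 2·y_water = 32 and 3·y_seed budget + 6·y_water = 51.
→ y_seed budget = 5 and y_water = 6.
Reduced cost of corn: c₃ − yᵀa₃ = 22.5 − (5·5 + 6·1) = 22.5 − 31 = -8.5.

-8.5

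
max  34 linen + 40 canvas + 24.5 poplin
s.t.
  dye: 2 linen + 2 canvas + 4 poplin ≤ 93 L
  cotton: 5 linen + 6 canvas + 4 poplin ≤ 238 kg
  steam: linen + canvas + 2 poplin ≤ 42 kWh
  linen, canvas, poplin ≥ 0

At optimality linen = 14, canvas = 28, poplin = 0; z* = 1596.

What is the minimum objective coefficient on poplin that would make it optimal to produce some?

Check each constraint at x*: dye 84/93 (slack 9); cotton 238/238 (tight); steam 42/42 (tight).
Slack constraints have shadow price 0 (complementary slackness).
The binding rows give the dual system: 5·y_cotton + 1·y_steam = 34 and 6·y_cotton + 1·y_steam = 40.
→ y_cotton = 6 and y_steam = 4.
poplin enters the basis when its profit ≥ yᵀa₃ = 6·4 + 4·2 = 32.

32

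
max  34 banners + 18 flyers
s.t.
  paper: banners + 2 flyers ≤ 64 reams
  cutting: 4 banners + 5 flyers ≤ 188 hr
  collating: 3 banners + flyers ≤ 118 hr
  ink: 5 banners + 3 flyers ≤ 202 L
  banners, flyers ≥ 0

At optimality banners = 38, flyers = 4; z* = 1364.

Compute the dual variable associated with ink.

At the optimum: paper uses 46 of 64 (slack = 18); cutting uses 172 of 188 (slack = 16); collating uses 118 of 118 (binding); ink uses 202 of 202 (binding).
By complementary slackness, y = 0 for the non-binding constraints.
Dual feasibility on the basic columns requires 3·y_collating + 5·y_ink = 34, 1·y_collating + 3·y_ink = 18.
This yields shadow prices y_collating = 3, y_ink = 5.
Shadow price of ink = 5.

5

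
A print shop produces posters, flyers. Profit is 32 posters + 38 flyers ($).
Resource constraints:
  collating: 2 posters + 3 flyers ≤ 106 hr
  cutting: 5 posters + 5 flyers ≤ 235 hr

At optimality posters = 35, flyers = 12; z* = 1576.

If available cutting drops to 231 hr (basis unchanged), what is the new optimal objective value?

At the optimum: collating uses 106 of 106 (binding); cutting uses 235 of 235 (binding).
From A_Bᵀ y = c: 2·y_collating + 5·y_cutting = 32; 3·y_collating + 5·y_cutting = 38.
Solving: y_collating = 6, y_cutting = 4.
Δz = y_cutting·Δb = 4 × (-4) = -16, so new z* = 1576 − 16 = 1560.

1560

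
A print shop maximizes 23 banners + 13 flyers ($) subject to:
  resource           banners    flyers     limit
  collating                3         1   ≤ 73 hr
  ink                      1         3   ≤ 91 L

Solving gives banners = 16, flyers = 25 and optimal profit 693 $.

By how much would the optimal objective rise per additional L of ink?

At the optimum: collating uses 73 of 73 (binding); ink uses 91 of 91 (binding).
The binding rows give the dual system: 3·y_collating + 1·y_ink = 23 and 1·y_collating + 3·y_ink = 13.
Solving: y_collating = 7, y_ink = 2.
Shadow price of ink = 2.

2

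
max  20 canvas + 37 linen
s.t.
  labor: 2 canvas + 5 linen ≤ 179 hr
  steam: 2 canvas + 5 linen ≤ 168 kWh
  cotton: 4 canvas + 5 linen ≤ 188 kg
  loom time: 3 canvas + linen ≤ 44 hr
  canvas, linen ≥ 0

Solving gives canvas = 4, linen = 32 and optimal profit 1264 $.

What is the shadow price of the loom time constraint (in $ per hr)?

Binding: steam and loom time. Non-binding: labor (11 unused), cotton (12 unused).
Slack constraints have shadow price 0 (complementary slackness).
Dual feasibility on the basic columns requires 2·y_steam + 3·y_loom time = 20, 5·y_steam + 1·y_loom time = 37.
This yields shadow prices y_steam = 7, y_loom time = 2.
Shadow price of loom time = 2.

2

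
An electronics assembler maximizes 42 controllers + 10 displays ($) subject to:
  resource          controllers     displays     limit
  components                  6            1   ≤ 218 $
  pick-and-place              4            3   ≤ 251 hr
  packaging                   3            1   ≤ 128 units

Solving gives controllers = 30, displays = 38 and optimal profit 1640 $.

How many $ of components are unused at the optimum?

components used = 6·30 + 1·38 = 218; slack = 218 − 218 = 0.

0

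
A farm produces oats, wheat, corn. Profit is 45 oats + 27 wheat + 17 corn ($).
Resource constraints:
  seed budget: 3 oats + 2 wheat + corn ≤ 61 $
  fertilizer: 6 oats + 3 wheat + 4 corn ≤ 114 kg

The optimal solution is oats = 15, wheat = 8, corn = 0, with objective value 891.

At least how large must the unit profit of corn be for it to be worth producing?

21

Check each constraint at x*: seed budget 61/61 (tight); fertilizer 114/114 (tight).
Dual feasibility on the basic columns requires 3·y_seed budget + 6·y_fertilizer = 45, 2·y_seed budget + 3·y_fertilizer = 27.
→ y_seed budget = 9 and y_fertilizer = 3.
corn enters the basis when its profit ≥ yᵀa₃ = 9·1 + 3·4 = 21.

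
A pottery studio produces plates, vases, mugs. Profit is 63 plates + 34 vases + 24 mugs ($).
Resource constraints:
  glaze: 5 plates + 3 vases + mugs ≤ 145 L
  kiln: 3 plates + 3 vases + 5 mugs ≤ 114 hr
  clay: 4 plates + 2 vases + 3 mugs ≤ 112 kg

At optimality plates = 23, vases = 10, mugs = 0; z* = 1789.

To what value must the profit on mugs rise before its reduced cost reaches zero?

Binding: glaze and clay. Non-binding: kiln (15 unused).
Slack constraints have shadow price 0 (complementary slackness).
The binding rows give the dual system: 5·y_glaze + 4·y_clay = 63 and 3·y_glaze + 2·y_clay = 34.
Solving: y_glaze = 5, y_clay = 9.5.
mugs enters the basis when its profit ≥ yᵀa₃ = 5·1 + 9.5·3 = 33.5.

33.5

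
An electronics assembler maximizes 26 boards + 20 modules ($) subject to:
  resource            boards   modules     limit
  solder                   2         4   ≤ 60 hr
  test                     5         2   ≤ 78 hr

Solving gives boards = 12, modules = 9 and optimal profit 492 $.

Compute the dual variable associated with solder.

Both solder and test are binding at x*.
From A_Bᵀ y = c: 2·y_solder + 5·y_test = 26; 4·y_solder + 2·y_test = 20.
This yields shadow prices y_solder = 3, y_test = 4.
Shadow price of solder = 3.

3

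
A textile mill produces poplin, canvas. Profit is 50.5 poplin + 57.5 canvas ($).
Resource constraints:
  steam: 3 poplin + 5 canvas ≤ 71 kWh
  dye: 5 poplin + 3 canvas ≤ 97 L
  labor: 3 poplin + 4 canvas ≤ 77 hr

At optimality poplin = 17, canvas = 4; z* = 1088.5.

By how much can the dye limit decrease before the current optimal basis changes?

54.4

Binding constraints: steam, dye. The basis is B = [[3,5],[5,3]] with det -16.
Per unit decrease in dye, x* moves by d = (-0.3125, 0.1875).
The basis stays optimal until poplin reaches 0; allowable decrease = 54.4 L.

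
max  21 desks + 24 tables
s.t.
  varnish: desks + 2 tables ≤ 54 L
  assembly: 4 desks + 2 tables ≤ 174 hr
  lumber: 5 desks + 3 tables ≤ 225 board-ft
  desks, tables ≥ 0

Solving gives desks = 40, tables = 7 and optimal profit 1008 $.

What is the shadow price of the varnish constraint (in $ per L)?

9

At the optimum: varnish uses 54 of 54 (binding); assembly uses 174 of 174 (binding); lumber uses 221 of 225 (slack = 4).
Slack constraints have shadow price 0 (complementary slackness).
The binding rows give the dual system: 1·y_varnish + 4·y_assembly = 21 and 2·y_varnish + 2·y_assembly = 24.
→ y_varnish = 9 and y_assembly = 3.
Shadow price of varnish = 9.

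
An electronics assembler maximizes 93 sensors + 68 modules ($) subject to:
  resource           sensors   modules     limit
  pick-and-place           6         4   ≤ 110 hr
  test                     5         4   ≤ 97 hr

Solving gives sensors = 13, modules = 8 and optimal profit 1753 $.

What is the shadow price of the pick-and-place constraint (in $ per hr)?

8

At the optimum: pick-and-place uses 110 of 110 (binding); test uses 97 of 97 (binding).
From A_Bᵀ y = c: 6·y_pick-and-place + 5·y_test = 93; 4·y_pick-and-place + 4·y_test = 68.
Solving: y_pick-and-place = 8, y_test = 9.
Shadow price of pick-and-place = 8.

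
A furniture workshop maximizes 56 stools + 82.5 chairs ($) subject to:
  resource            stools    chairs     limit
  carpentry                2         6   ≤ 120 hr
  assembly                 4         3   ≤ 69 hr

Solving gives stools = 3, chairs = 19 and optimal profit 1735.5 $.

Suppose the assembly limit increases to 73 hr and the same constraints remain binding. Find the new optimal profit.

1773.5

At the optimum: carpentry uses 120 of 120 (binding); assembly uses 69 of 69 (binding).
Dual feasibility on the basic columns requires 2·y_carpentry + 4·y_assembly = 56, 6·y_carpentry + 3·y_assembly = 82.5.
Solving: y_carpentry = 9, y_assembly = 9.5.
Δz = y_assembly·Δb = 9.5 × (4) = 38, so new z* = 1735.5 + 38 = 1773.5.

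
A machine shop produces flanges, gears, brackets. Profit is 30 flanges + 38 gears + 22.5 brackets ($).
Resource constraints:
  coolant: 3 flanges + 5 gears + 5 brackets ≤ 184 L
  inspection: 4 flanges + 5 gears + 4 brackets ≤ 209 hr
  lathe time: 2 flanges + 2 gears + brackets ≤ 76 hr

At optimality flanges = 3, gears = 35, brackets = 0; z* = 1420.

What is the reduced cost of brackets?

Binding: coolant and lathe time. Non-binding: inspection (22 unused).
Since inspection is not tight, its dual is 0.
Dual feasibility on the basic columns requires 3·y_coolant + 2·y_lathe time = 30, 5·y_coolant + 2·y_lathe time = 38.
This yields shadow prices y_coolant = 4, y_lathe time = 9.
Reduced cost of brackets: c₃ − yᵀa₃ = 22.5 − (4·5 + 9·1) = 22.5 − 29 = -6.5.

-6.5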